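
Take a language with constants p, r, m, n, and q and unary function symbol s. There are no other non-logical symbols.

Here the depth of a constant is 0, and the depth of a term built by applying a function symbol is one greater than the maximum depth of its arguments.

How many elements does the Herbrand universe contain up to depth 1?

10

If N_k denotes the number of depth-≤k ground terms, the 5 constants give N_0 = 5, and each function symbol of arity r contributes N_{k-1}^r new terms at level k: N_k = 5 + N_{k-1}.
N_0 = 5
N_1 = 5 + 5 = 10
Explicitly: p, r, m, n, q, s(p), s(r), s(m), s(n), s(q).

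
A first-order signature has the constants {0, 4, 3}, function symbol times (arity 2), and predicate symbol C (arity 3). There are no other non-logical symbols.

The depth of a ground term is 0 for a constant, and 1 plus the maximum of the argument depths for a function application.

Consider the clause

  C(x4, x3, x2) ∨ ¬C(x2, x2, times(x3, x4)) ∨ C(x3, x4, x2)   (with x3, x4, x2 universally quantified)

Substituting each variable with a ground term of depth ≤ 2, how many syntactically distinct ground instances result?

Ground terms of depth ≤ 2:
  If N_k denotes the number of depth-≤k ground terms, the 3 constants give N_0 = 3, and each function symbol of arity r contributes N_{k-1}^r new terms at level k: N_k = 3 + N_{k-1}^2.
  N_0 = 3
  N_1 = 3 + 3^2 = 12
  N_2 = 3 + 12^2 = 147
So there are 147 ground terms available for substitution.
The clause has 3 distinct variables (x3, x4, x2), each appearing in the body. In the free term algebra distinct substitutions yield syntactically distinct ground instances.
Number of ground instances = 147^3 = 3176523.

3176523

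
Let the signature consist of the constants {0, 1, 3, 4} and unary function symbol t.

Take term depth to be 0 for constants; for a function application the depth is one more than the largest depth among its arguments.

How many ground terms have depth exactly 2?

Let N_k = |{terms of depth ≤ k}|. Then N_0 = 4 and N_k = 4 + N_{k-1} for k ≥ 1 (one summand per function symbol, arity giving the exponent).
N_0 = 4
N_1 = 4 + 4 = 8
N_2 = 4 + 8 = 12
Terms of depth exactly 2: N_2 − N_1 = 12 − 8 = 4.

4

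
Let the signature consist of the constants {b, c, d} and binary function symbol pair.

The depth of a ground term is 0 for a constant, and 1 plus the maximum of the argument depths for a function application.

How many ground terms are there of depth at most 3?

Write N_k for the number of ground terms of depth ≤ k. A term of depth ≤ k is either a constant or a function symbol applied to arguments of depth ≤ k−1, so N_k = 3 + N_{k-1}^2.
N_0 = 3
N_1 = 3 + 3^2 = 12
N_2 = 3 + 12^2 = 147
N_3 = 3 + 147^2 = 21612

21612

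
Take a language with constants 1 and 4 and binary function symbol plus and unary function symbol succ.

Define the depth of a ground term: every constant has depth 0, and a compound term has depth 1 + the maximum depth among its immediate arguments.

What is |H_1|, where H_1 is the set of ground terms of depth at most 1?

8

If N_k denotes the number of depth-≤k ground terms, the 2 constants give N_0 = 2, and each function symbol of arity r contributes N_{k-1}^r new terms at level k: N_k = 2 + N_{k-1}^2 + N_{k-1}.
N_0 = 2
N_1 = 2 + 2^2 + 2 = 8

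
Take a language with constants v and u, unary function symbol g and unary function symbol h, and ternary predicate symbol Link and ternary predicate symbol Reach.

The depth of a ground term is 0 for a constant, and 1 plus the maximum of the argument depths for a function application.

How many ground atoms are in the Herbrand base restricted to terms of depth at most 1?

First count ground terms of depth ≤ 1.
Write N_k for the number of ground terms of depth ≤ k. A term of depth ≤ k is either a constant or a function symbol applied to arguments of depth ≤ k−1, so N_k = 2 + N_{k-1} + N_{k-1}.
N_0 = 2
N_1 = 2 + 2 + 2 = 6
Explicitly: v, u, g(v), g(u), h(v), h(u).
So |H| = 6.
A ground atom is a predicate applied to a tuple of terms from H, so the count is the sum over predicates of |H|^arity:
  Link: 6^3 = 216;  Reach: 6^3 = 216
Total ground atoms: 216 + 216 = 432.

432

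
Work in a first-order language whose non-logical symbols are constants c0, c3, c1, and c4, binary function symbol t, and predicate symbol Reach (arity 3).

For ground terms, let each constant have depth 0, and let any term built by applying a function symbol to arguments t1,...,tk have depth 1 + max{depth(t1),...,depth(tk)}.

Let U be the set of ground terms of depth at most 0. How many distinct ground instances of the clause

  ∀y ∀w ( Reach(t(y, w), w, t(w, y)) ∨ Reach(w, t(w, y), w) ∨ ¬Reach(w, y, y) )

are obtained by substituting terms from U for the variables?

Ground terms of depth ≤ 0:
  If N_k denotes the number of depth-≤k ground terms, the 4 constants give N_0 = 4, and each function symbol of arity r contributes N_{k-1}^r new terms at level k: N_k = 4 + N_{k-1}^2.
  N_0 = 4
So there are 4 ground terms available for substitution.
Each of y, w ranges independently over the available ground terms, and distinct assignments produce distinct instances.
Number of ground instances = 4^2 = 16.

16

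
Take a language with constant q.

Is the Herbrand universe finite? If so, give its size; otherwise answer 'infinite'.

1

There are no function symbols, so the only ground term is the single constant.
The Herbrand universe is {q}, finite with 1 element.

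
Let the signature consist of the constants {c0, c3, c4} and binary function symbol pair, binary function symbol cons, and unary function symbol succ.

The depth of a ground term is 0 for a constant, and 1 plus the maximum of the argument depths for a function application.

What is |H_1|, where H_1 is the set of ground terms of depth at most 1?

Let N_k count ground terms of depth at most k. Each non-constant term of depth ≤ k is some function symbol applied to depth-≤(k−1) arguments, giving N_k = 3 + N_{k-1}^2 + N_{k-1}^2 + N_{k-1}.
N_0 = 3
N_1 = 3 + 3^2 + 3^2 + 3 = 24

24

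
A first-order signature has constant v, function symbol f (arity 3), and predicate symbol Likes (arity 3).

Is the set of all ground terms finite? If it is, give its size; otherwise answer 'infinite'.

infinite

The signature has at least one function symbol (f, arity 3) and at least one constant (v).
Iterating f gives infinitely many distinct ground terms: v, f(v, v, v), f(f(v, v, v), f(v, v, v), f(v, v, v)), ...
So the Herbrand universe is infinite.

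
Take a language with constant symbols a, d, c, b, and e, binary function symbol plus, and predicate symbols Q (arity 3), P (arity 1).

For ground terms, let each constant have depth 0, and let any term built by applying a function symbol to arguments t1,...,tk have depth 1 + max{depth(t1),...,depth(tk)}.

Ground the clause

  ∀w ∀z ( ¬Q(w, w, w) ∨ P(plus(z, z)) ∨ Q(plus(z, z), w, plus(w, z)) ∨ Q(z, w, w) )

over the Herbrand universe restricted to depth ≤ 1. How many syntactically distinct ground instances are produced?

Ground terms of depth ≤ 1:
  Write N_k for the number of ground terms of depth ≤ k. A term of depth ≤ k is either a constant or a function symbol applied to arguments of depth ≤ k−1, so N_k = 5 + N_{k-1}^2.
  N_0 = 5
  N_1 = 5 + 5^2 = 30
So there are 30 ground terms available for substitution.
The clause has 2 distinct variables (w, z), each appearing in the body. In the free term algebra distinct substitutions yield syntactically distinct ground instances.
Number of ground instances = 30^2 = 900.

900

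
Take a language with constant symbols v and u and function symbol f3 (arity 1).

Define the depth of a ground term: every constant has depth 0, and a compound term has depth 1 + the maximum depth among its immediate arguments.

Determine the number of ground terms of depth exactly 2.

If N_k denotes the number of depth-≤k ground terms, the 2 constants give N_0 = 2, and each function symbol of arity r contributes N_{k-1}^r new terms at level k: N_k = 2 + N_{k-1}.
N_0 = 2
N_1 = 2 + 2 = 4
N_2 = 2 + 4 = 6
Terms of depth exactly 2: N_2 − N_1 = 6 − 4 = 2.

2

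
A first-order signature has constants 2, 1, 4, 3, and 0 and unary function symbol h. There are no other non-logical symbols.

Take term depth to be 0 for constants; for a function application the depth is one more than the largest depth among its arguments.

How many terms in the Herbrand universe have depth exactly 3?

5

Let N_k = |{terms of depth ≤ k}|. Then N_0 = 5 and N_k = 5 + N_{k-1} for k ≥ 1 (one summand per function symbol, arity giving the exponent).
N_0 = 5
N_1 = 5 + 5 = 10
N_2 = 5 + 10 = 15
N_3 = 5 + 15 = 20
Terms of depth exactly 3: N_3 − N_2 = 20 − 15 = 5.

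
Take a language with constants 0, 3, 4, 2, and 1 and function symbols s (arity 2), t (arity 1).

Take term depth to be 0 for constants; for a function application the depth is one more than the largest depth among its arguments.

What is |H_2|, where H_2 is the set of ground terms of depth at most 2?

1265

If N_k denotes the number of depth-≤k ground terms, the 5 constants give N_0 = 5, and each function symbol of arity r contributes N_{k-1}^r new terms at level k: N_k = 5 + N_{k-1}^2 + N_{k-1}.
N_0 = 5
N_1 = 5 + 5^2 + 5 = 35
N_2 = 5 + 35^2 + 35 = 1265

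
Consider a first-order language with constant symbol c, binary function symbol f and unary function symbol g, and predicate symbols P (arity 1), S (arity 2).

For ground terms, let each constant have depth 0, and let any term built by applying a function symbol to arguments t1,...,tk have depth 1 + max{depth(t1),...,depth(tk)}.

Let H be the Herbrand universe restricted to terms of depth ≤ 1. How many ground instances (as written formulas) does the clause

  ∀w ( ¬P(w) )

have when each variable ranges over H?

Ground terms of depth ≤ 1:
  If N_k denotes the number of depth-≤k ground terms, the 1 constant gives N_0 = 1, and each function symbol of arity r contributes N_{k-1}^r new terms at level k: N_k = 1 + N_{k-1}^2 + N_{k-1}.
  N_0 = 1
  N_1 = 1 + 1^2 + 1 = 3
So there are 3 ground terms available for substitution.
The variable w ranges independently over the available ground terms, and distinct assignments produce distinct instances.
Number of ground instances = 3.

3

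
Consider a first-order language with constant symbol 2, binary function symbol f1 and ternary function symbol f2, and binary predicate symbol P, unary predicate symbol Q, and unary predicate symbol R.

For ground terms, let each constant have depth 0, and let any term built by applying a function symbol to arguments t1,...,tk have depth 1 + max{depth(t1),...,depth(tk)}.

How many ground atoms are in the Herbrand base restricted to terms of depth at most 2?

1443

First count ground terms of depth ≤ 2.
Let N_k count ground terms of depth at most k. Each non-constant term of depth ≤ k is some function symbol applied to depth-≤(k−1) arguments, giving N_k = 1 + N_{k-1}^2 + N_{k-1}^3.
N_0 = 1
N_1 = 1 + 1^2 + 1^3 = 3
N_2 = 1 + 3^2 + 3^3 = 37
So |H| = 37.
Ground atoms are formed by filling each argument slot of a predicate with a term from H, so an r-ary predicate gives |H|^r atoms:
  P: 37^2 = 1369;  Q: 37;  R: 37
Total ground atoms: 1369 + 37 + 37 = 1443.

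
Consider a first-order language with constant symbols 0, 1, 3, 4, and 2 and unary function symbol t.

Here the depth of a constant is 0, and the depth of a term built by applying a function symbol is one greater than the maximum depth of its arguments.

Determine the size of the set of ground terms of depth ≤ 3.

Write N_k for the number of ground terms of depth ≤ k. A term of depth ≤ k is either a constant or a function symbol applied to arguments of depth ≤ k−1, so N_k = 5 + N_{k-1}.
N_0 = 5
N_1 = 5 + 5 = 10
N_2 = 5 + 10 = 15
N_3 = 5 + 15 = 20

20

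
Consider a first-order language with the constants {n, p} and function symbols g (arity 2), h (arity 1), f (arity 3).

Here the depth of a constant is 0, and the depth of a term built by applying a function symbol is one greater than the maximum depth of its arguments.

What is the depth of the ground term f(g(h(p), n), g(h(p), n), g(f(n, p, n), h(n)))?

depth(h(p)) = 1 + depth(p) = 1 + 0 = 1
depth(g(h(p), n)) = 1 + max(1, 0) = 2
depth(f(n, p, n)) = 1 + max(0, 0, 0) = 1
depth(h(n)) = 1 + depth(n) = 1 + 0 = 1
depth(g(f(n, p, n), h(n))) = 1 + max(1, 1) = 2
depth(f(g(h(p), n), g(h(p), n), g(f(n, p, n), h(n)))) = 1 + max(2, 2, 2) = 3

3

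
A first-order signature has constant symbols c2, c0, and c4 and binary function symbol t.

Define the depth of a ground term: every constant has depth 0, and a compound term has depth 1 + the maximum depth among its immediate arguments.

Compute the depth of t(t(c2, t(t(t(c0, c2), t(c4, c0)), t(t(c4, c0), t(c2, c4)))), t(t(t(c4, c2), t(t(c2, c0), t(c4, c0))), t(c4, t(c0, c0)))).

5

depth(t(c0, c2)) = 1 + max(0, 0) = 1
depth(t(c4, c0)) = 1 + max(0, 0) = 1
depth(t(t(c0, c2), t(c4, c0))) = 1 + max(1, 1) = 2
depth(t(c2, c4)) = 1 + max(0, 0) = 1
depth(t(t(c4, c0), t(c2, c4))) = 1 + max(1, 1) = 2
depth(t(t(t(c0, c2), t(c4, c0)), t(t(c4, c0), t(c2, c4)))) = 1 + max(2, 2) = 3
depth(t(c2, t(t(t(c0, c2), t(c4, c0)), t(t(c4, c0), t(c2, c4))))) = 1 + max(0, 3) = 4
depth(t(c4, c2)) = 1 + max(0, 0) = 1
depth(t(c2, c0)) = 1 + max(0, 0) = 1
depth(t(t(c2, c0), t(c4, c0))) = 1 + max(1, 1) = 2
depth(t(t(c4, c2), t(t(c2, c0), t(c4, c0)))) = 1 + max(1, 2) = 3
depth(t(c0, c0)) = 1 + max(0, 0) = 1
depth(t(c4, t(c0, c0))) = 1 + max(0, 1) = 2
depth(t(t(t(c4, c2), t(t(c2, c0), t(c4, c0))), t(c4, t(c0, c0)))) = 1 + max(3, 2) = 4
depth(t(t(c2, t(t(t(c0, c2), t(c4, c0)), t(t(c4, c0), t(c2, c4)))), t(t(t(c4, c2), t(t(c2, c0), t(c4, c0))), t(c4, t(c0, c0))))) = 1 + max(4, 4) = 5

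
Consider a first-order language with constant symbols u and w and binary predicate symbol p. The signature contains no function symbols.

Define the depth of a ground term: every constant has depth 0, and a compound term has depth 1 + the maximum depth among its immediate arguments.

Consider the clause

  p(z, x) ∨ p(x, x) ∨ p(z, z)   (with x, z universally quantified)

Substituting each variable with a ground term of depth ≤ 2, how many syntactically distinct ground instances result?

Ground terms of depth ≤ 2:
  With no function symbols every ground term is a constant, so there are exactly 2 ground terms at every depth bound.
  N_0 = 2
  N_1 = 2
  N_2 = 2
So there are 2 ground terms available for substitution.
The clause has 2 distinct variables (x, z), each appearing in the body. In the free term algebra distinct substitutions yield syntactically distinct ground instances.
Number of ground instances = 2^2 = 4.

4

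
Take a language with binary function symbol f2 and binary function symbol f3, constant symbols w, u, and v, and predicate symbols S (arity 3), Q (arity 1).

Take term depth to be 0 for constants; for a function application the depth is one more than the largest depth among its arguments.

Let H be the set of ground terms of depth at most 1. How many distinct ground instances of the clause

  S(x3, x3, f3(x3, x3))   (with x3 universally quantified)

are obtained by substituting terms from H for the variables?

21

Ground terms of depth ≤ 1:
  If N_k denotes the number of depth-≤k ground terms, the 3 constants give N_0 = 3, and each function symbol of arity r contributes N_{k-1}^r new terms at level k: N_k = 3 + N_{k-1}^2 + N_{k-1}^2.
  N_0 = 3
  N_1 = 3 + 3^2 + 3^2 = 21
So there are 21 ground terms available for substitution.
There is 1 variable to instantiate (x3),  occurring in at least one literal, so different choices give different ground instances.
Number of ground instances = 21.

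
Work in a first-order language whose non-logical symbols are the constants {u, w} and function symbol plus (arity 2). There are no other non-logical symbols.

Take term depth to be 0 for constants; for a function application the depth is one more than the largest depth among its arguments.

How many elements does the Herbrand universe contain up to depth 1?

6

Write N_k for the number of ground terms of depth ≤ k. A term of depth ≤ k is either a constant or a function symbol applied to arguments of depth ≤ k−1, so N_k = 2 + N_{k-1}^2.
N_0 = 2
N_1 = 2 + 2^2 = 6
Explicitly: u, w, plus(u, u), plus(u, w), plus(w, u), plus(w, w).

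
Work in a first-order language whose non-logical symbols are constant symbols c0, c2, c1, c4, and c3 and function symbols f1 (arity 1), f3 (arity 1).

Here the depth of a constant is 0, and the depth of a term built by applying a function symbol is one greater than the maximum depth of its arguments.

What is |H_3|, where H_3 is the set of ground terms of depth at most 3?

Let N_k count ground terms of depth at most k. Each non-constant term of depth ≤ k is some function symbol applied to depth-≤(k−1) arguments, giving N_k = 5 + N_{k-1} + N_{k-1}.
N_0 = 5
N_1 = 5 + 5 + 5 = 15
N_2 = 5 + 15 + 15 = 35
N_3 = 5 + 35 + 35 = 75

75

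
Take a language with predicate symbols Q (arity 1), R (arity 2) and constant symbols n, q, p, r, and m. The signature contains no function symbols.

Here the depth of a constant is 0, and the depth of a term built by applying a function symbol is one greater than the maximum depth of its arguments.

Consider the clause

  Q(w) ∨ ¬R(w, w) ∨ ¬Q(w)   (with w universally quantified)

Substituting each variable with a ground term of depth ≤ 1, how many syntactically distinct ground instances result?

5

Ground terms of depth ≤ 1:
  With no function symbols every ground term is a constant, so there are exactly 5 ground terms at every depth bound.
  N_0 = 5
  N_1 = 5
So there are 5 ground terms available for substitution.
The clause has 1 distinct variable (w), which appears in the body. In the free term algebra distinct substitutions yield syntactically distinct ground instances.
Number of ground instances = 5.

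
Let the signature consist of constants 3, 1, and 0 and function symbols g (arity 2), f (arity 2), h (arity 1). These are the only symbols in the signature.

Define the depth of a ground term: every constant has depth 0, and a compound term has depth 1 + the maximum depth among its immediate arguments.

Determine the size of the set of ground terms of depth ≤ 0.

3

Count level by level. With function symbols g/2, f/2, h/1, the terms of depth ≤ k are the 3 constants together with each function applied to depth-≤(k−1) tuples, so N_k = 3 + N_{k-1}^2 + N_{k-1}^2 + N_{k-1}.
N_0 = 3
Explicitly: 3, 1, 0.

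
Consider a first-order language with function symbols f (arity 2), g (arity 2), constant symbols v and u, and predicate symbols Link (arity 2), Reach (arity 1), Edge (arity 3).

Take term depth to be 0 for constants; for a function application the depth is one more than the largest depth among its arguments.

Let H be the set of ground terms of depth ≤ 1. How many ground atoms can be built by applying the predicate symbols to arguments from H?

First count ground terms of depth ≤ 1.
Write N_k for the number of ground terms of depth ≤ k. A term of depth ≤ k is either a constant or a function symbol applied to arguments of depth ≤ k−1, so N_k = 2 + N_{k-1}^2 + N_{k-1}^2.
N_0 = 2
N_1 = 2 + 2^2 + 2^2 = 10
So |H| = 10.
Each predicate of arity r yields |H|^r ground atoms (one per choice of an r-tuple from H):
  Link: 10^2 = 100;  Reach: 10;  Edge: 10^3 = 1000
Total ground atoms: 100 + 10 + 1000 = 1110.

1110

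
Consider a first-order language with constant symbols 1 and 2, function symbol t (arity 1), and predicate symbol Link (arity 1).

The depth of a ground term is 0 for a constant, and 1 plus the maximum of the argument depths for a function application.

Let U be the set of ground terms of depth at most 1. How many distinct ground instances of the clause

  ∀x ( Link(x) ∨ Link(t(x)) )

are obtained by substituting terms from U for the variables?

Ground terms of depth ≤ 1:
  Write N_k for the number of ground terms of depth ≤ k. A term of depth ≤ k is either a constant or a function symbol applied to arguments of depth ≤ k−1, so N_k = 2 + N_{k-1}.
  N_0 = 2
  N_1 = 2 + 2 = 4
  Explicitly: 1, 2, t(1), t(2).
So there are 4 ground terms available for substitution.
The variable x ranges independently over the available ground terms, and distinct assignments produce distinct instances.
Number of ground instances = 4.

4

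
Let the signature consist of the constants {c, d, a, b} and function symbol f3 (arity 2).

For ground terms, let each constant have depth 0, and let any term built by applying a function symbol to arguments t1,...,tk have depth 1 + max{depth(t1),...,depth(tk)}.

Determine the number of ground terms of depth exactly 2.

Let N_k count ground terms of depth at most k. Each non-constant term of depth ≤ k is some function symbol applied to depth-≤(k−1) arguments, giving N_k = 4 + N_{k-1}^2.
N_0 = 4
N_1 = 4 + 4^2 = 20
N_2 = 4 + 20^2 = 404
Terms of depth exactly 2: N_2 − N_1 = 404 − 20 = 384.

384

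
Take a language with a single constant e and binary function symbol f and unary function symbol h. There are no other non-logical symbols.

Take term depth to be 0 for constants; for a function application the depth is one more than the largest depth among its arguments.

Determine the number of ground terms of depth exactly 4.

Let N_k = |{terms of depth ≤ k}|. Then N_0 = 1 and N_k = 1 + N_{k-1}^2 + N_{k-1} for k ≥ 1 (one summand per function symbol, arity giving the exponent).
N_0 = 1
N_1 = 1 + 1^2 + 1 = 3
N_2 = 1 + 3^2 + 3 = 13
N_3 = 1 + 13^2 + 13 = 183
N_4 = 1 + 183^2 + 183 = 33673
Terms of depth exactly 4: N_4 − N_3 = 33673 − 183 = 33490.

33490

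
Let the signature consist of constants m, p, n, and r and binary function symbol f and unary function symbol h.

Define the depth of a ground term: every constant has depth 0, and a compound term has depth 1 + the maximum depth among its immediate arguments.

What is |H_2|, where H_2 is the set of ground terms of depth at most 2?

Count level by level. With function symbols f/2, h/1, the terms of depth ≤ k are the 4 constants together with each function applied to depth-≤(k−1) tuples, so N_k = 4 + N_{k-1}^2 + N_{k-1}.
N_0 = 4
N_1 = 4 + 4^2 + 4 = 24
N_2 = 4 + 24^2 + 24 = 604

604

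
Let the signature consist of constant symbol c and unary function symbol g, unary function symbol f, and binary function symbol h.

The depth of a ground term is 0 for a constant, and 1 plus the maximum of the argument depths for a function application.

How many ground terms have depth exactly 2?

21

Let N_k = |{terms of depth ≤ k}|. Then N_0 = 1 and N_k = 1 + N_{k-1} + N_{k-1} + N_{k-1}^2 for k ≥ 1 (one summand per function symbol, arity giving the exponent).
N_0 = 1
N_1 = 1 + 1 + 1 + 1^2 = 4
N_2 = 1 + 4 + 4 + 4^2 = 25
Terms of depth exactly 2: N_2 − N_1 = 25 − 4 = 21.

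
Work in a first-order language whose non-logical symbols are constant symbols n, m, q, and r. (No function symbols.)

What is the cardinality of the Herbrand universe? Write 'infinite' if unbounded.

There are no function symbols, so every ground term is one of the 4 constants.
The Herbrand universe is {n, m, q, r}, which is finite with 4 elements.

4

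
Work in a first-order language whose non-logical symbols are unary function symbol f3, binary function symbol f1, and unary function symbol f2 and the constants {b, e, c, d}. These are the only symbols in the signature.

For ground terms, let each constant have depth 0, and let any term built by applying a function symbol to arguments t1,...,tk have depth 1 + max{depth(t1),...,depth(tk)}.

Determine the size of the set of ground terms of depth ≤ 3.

714028

If N_k denotes the number of depth-≤k ground terms, the 4 constants give N_0 = 4, and each function symbol of arity r contributes N_{k-1}^r new terms at level k: N_k = 4 + N_{k-1} + N_{k-1}^2 + N_{k-1}.
N_0 = 4
N_1 = 4 + 4 + 4^2 + 4 = 28
N_2 = 4 + 28 + 28^2 + 28 = 844
N_3 = 4 + 844 + 844^2 + 844 = 714028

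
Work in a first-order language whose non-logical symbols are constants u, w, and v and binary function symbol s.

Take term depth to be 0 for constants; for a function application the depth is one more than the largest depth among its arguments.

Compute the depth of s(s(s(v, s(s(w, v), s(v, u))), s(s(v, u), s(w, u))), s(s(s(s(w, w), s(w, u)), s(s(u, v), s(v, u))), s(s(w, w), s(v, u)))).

5

depth(s(w, v)) = 1 + max(0, 0) = 1
depth(s(v, u)) = 1 + max(0, 0) = 1
depth(s(s(w, v), s(v, u))) = 1 + max(1, 1) = 2
depth(s(v, s(s(w, v), s(v, u)))) = 1 + max(0, 2) = 3
depth(s(w, u)) = 1 + max(0, 0) = 1
depth(s(s(v, u), s(w, u))) = 1 + max(1, 1) = 2
depth(s(s(v, s(s(w, v), s(v, u))), s(s(v, u), s(w, u)))) = 1 + max(3, 2) = 4
depth(s(w, w)) = 1 + max(0, 0) = 1
depth(s(s(w, w), s(w, u))) = 1 + max(1, 1) = 2
depth(s(u, v)) = 1 + max(0, 0) = 1
depth(s(s(u, v), s(v, u))) = 1 + max(1, 1) = 2
depth(s(s(s(w, w), s(w, u)), s(s(u, v), s(v, u)))) = 1 + max(2, 2) = 3
depth(s(s(w, w), s(v, u))) = 1 + max(1, 1) = 2
depth(s(s(s(s(w, w), s(w, u)), s(s(u, v), s(v, u))), s(s(w, w), s(v, u)))) = 1 + max(3, 2) = 4
depth(s(s(s(v, s(s(w, v), s(v, u))), s(s(v, u), s(w, u))), s(s(s(s(w, w), s(w, u)), s(s(u, v), s(v, u))), s(s(w, w), s(v, u))))) = 1 + max(4, 4) = 5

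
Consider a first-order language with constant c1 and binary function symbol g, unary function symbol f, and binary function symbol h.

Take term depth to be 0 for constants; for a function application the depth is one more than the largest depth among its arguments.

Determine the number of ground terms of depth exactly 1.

3

Count level by level. With function symbols g/2, f/1, h/2, the terms of depth ≤ k are the 1 constant together with each function applied to depth-≤(k−1) tuples, so N_k = 1 + N_{k-1}^2 + N_{k-1} + N_{k-1}^2.
N_0 = 1
N_1 = 1 + 1^2 + 1 + 1^2 = 4
Terms of depth exactly 1: N_1 − N_0 = 4 − 1 = 3.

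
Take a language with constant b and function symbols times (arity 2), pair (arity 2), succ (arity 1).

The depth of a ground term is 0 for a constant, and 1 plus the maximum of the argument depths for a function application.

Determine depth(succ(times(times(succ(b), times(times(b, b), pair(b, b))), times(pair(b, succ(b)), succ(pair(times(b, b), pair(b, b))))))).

depth(succ(b)) = 1 + depth(b) = 1 + 0 = 1
depth(times(b, b)) = 1 + max(0, 0) = 1
depth(pair(b, b)) = 1 + max(0, 0) = 1
depth(times(times(b, b), pair(b, b))) = 1 + max(1, 1) = 2
depth(times(succ(b), times(times(b, b), pair(b, b)))) = 1 + max(1, 2) = 3
depth(pair(b, succ(b))) = 1 + max(0, 1) = 2
depth(pair(times(b, b), pair(b, b))) = 1 + max(1, 1) = 2
depth(succ(pair(times(b, b), pair(b, b)))) = 1 + depth(pair(times(b, b), pair(b, b))) = 1 + 2 = 3
depth(times(pair(b, succ(b)), succ(pair(times(b, b), pair(b, b))))) = 1 + max(2, 3) = 4
depth(times(times(succ(b), times(times(b, b), pair(b, b))), times(pair(b, succ(b)), succ(pair(times(b, b), pair(b, b)))))) = 1 + max(3, 4) = 5
depth(succ(times(times(succ(b), times(times(b, b), pair(b, b))), times(pair(b, succ(b)), succ(pair(times(b, b), pair(b, b))))))) = 1 + depth(times(times(succ(b), times(times(b, b), pair(b, b))), times(pair(b, succ(b)), succ(pair(times(b, b), pair(b, b)))))) = 1 + 5 = 6

6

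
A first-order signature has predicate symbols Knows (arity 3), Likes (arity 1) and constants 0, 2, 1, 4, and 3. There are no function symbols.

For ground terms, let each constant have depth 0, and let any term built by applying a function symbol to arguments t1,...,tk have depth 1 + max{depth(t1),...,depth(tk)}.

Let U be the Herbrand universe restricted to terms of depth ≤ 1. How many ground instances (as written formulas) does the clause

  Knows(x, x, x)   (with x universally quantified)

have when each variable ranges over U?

5

Ground terms of depth ≤ 1:
  With no function symbols every ground term is a constant, so there are exactly 5 ground terms at every depth bound.
  N_0 = 5
  N_1 = 5
So there are 5 ground terms available for substitution.
The clause has 1 distinct variable (x), which appears in the body. In the free term algebra distinct substitutions yield syntactically distinct ground instances.
Number of ground instances = 5.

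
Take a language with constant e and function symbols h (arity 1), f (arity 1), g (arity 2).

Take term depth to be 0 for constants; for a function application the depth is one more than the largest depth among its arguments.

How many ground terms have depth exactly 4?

If N_k denotes the number of depth-≤k ground terms, the 1 constant gives N_0 = 1, and each function symbol of arity r contributes N_{k-1}^r new terms at level k: N_k = 1 + N_{k-1} + N_{k-1} + N_{k-1}^2.
N_0 = 1
N_1 = 1 + 1 + 1 + 1^2 = 4
N_2 = 1 + 4 + 4 + 4^2 = 25
N_3 = 1 + 25 + 25 + 25^2 = 676
N_4 = 1 + 676 + 676 + 676^2 = 458329
Terms of depth exactly 4: N_4 − N_3 = 458329 − 676 = 457653.

457653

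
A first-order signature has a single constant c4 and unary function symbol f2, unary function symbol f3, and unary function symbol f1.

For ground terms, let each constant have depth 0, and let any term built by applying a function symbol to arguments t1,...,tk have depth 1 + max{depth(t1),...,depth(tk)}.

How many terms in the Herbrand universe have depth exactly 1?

3

Let N_k count ground terms of depth at most k. Each non-constant term of depth ≤ k is some function symbol applied to depth-≤(k−1) arguments, giving N_k = 1 + N_{k-1} + N_{k-1} + N_{k-1}.
N_0 = 1
N_1 = 1 + 1 + 1 + 1 = 4
Terms of depth exactly 1: N_1 − N_0 = 4 − 1 = 3.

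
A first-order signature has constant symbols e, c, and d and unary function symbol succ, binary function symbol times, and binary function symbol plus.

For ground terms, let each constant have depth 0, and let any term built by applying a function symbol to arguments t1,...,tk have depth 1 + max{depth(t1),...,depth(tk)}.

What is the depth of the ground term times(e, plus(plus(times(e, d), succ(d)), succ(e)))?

depth(times(e, d)) = 1 + max(0, 0) = 1
depth(succ(d)) = 1 + depth(d) = 1 + 0 = 1
depth(plus(times(e, d), succ(d))) = 1 + max(1, 1) = 2
depth(succ(e)) = 1 + depth(e) = 1 + 0 = 1
depth(plus(plus(times(e, d), succ(d)), succ(e))) = 1 + max(2, 1) = 3
depth(times(e, plus(plus(times(e, d), succ(d)), succ(e)))) = 1 + max(0, 3) = 4

4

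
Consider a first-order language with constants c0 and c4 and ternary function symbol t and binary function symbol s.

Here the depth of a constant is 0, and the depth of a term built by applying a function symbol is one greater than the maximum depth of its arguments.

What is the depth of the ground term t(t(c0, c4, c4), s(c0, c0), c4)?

2

depth(t(c0, c4, c4)) = 1 + max(0, 0, 0) = 1
depth(s(c0, c0)) = 1 + max(0, 0) = 1
depth(t(t(c0, c4, c4), s(c0, c0), c4)) = 1 + max(1, 1, 0) = 2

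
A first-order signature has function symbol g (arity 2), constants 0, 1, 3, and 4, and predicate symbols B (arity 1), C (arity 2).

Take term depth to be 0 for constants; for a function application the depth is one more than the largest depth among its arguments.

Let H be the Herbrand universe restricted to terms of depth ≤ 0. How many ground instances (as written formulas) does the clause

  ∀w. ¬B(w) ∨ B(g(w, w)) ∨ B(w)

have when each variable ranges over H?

Ground terms of depth ≤ 0:
  If N_k denotes the number of depth-≤k ground terms, the 4 constants give N_0 = 4, and each function symbol of arity r contributes N_{k-1}^r new terms at level k: N_k = 4 + N_{k-1}^2.
  N_0 = 4
  Explicitly: 0, 1, 3, 4.
So there are 4 ground terms available for substitution.
There is 1 variable to instantiate (w),  occurring in at least one literal, so different choices give different ground instances.
Number of ground instances = 4.

4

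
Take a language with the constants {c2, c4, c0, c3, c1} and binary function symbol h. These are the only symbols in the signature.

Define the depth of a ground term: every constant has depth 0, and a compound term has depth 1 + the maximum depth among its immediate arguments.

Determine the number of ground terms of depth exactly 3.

818125

If N_k denotes the number of depth-≤k ground terms, the 5 constants give N_0 = 5, and each function symbol of arity r contributes N_{k-1}^r new terms at level k: N_k = 5 + N_{k-1}^2.
N_0 = 5
N_1 = 5 + 5^2 = 30
N_2 = 5 + 30^2 = 905
N_3 = 5 + 905^2 = 819030
Terms of depth exactly 3: N_3 − N_2 = 819030 − 905 = 818125.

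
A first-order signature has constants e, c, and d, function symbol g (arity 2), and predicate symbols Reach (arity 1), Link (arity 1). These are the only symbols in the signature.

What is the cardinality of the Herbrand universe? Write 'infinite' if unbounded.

infinite

The signature has at least one function symbol (g, arity 2) and at least one constant (e).
Iterating g gives infinitely many distinct ground terms: e, g(e, e), g(g(e, e), g(e, e)), ...
So the Herbrand universe is infinite.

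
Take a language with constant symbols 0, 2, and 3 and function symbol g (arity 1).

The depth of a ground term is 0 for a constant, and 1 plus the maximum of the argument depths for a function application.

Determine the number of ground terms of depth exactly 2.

3

Count level by level. With function symbols g/1, the terms of depth ≤ k are the 3 constants together with each function applied to depth-≤(k−1) tuples, so N_k = 3 + N_{k-1}.
N_0 = 3
N_1 = 3 + 3 = 6
N_2 = 3 + 6 = 9
Terms of depth exactly 2: N_2 − N_1 = 9 − 6 = 3.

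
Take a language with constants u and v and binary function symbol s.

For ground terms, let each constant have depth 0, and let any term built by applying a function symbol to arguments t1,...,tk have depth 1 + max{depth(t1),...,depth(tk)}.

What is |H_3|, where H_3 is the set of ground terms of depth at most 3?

If N_k denotes the number of depth-≤k ground terms, the 2 constants give N_0 = 2, and each function symbol of arity r contributes N_{k-1}^r new terms at level k: N_k = 2 + N_{k-1}^2.
N_0 = 2
N_1 = 2 + 2^2 = 6
N_2 = 2 + 6^2 = 38
N_3 = 2 + 38^2 = 1446

1446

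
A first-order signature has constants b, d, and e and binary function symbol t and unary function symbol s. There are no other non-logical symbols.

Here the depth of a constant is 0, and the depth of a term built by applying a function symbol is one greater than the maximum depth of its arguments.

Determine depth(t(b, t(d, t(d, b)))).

3

depth(t(d, b)) = 1 + max(0, 0) = 1
depth(t(d, t(d, b))) = 1 + max(0, 1) = 2
depth(t(b, t(d, t(d, b)))) = 1 + max(0, 2) = 3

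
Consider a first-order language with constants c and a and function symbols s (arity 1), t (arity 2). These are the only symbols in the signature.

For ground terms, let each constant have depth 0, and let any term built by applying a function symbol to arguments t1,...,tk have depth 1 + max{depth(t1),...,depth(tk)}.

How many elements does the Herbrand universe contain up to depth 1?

8

Write N_k for the number of ground terms of depth ≤ k. A term of depth ≤ k is either a constant or a function symbol applied to arguments of depth ≤ k−1, so N_k = 2 + N_{k-1} + N_{k-1}^2.
N_0 = 2
N_1 = 2 + 2 + 2^2 = 8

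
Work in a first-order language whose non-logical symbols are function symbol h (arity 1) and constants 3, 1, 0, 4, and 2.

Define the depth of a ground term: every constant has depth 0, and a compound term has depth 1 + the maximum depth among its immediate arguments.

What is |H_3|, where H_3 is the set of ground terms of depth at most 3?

Let N_k = |{terms of depth ≤ k}|. Then N_0 = 5 and N_k = 5 + N_{k-1} for k ≥ 1 (one summand per function symbol, arity giving the exponent).
N_0 = 5
N_1 = 5 + 5 = 10
N_2 = 5 + 10 = 15
N_3 = 5 + 15 = 20

20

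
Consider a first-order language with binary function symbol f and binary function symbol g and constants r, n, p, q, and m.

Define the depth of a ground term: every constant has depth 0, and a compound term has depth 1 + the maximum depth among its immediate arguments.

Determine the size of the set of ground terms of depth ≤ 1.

Let N_k count ground terms of depth at most k. Each non-constant term of depth ≤ k is some function symbol applied to depth-≤(k−1) arguments, giving N_k = 5 + N_{k-1}^2 + N_{k-1}^2.
N_0 = 5
N_1 = 5 + 5^2 + 5^2 = 55

55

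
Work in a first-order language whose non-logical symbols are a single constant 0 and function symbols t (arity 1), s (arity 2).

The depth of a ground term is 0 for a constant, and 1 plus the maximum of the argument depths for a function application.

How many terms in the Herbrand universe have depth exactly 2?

Write N_k for the number of ground terms of depth ≤ k. A term of depth ≤ k is either a constant or a function symbol applied to arguments of depth ≤ k−1, so N_k = 1 + N_{k-1} + N_{k-1}^2.
N_0 = 1
N_1 = 1 + 1 + 1^2 = 3
N_2 = 1 + 3 + 3^2 = 13
Terms of depth exactly 2: N_2 − N_1 = 13 − 3 = 10.

10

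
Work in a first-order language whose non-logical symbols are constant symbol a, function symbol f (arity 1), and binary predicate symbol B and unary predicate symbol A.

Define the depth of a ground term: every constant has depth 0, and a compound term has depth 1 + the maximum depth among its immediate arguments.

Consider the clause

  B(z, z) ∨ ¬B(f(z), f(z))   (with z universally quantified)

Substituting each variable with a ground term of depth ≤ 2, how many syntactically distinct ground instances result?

Ground terms of depth ≤ 2:
  Count level by level. With function symbols f/1, the terms of depth ≤ k are the 1 constant together with each function applied to depth-≤(k−1) tuples, so N_k = 1 + N_{k-1}.
  N_0 = 1
  N_1 = 1 + 1 = 2
  N_2 = 1 + 2 = 3
  Explicitly: a, f(a), f(f(a)).
So there are 3 ground terms available for substitution.
There is 1 variable to instantiate (z),  occurring in at least one literal, so different choices give different ground instances.
Number of ground instances = 3.

3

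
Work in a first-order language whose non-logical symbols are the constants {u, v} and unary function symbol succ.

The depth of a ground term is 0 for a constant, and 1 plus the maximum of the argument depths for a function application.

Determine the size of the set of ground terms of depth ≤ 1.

4

Write N_k for the number of ground terms of depth ≤ k. A term of depth ≤ k is either a constant or a function symbol applied to arguments of depth ≤ k−1, so N_k = 2 + N_{k-1}.
N_0 = 2
N_1 = 2 + 2 = 4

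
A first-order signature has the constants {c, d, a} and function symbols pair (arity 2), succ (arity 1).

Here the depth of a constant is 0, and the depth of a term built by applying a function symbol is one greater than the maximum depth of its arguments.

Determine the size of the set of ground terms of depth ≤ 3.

Let N_k count ground terms of depth at most k. Each non-constant term of depth ≤ k is some function symbol applied to depth-≤(k−1) arguments, giving N_k = 3 + N_{k-1}^2 + N_{k-1}.
N_0 = 3
N_1 = 3 + 3^2 + 3 = 15
N_2 = 3 + 15^2 + 15 = 243
N_3 = 3 + 243^2 + 243 = 59295

59295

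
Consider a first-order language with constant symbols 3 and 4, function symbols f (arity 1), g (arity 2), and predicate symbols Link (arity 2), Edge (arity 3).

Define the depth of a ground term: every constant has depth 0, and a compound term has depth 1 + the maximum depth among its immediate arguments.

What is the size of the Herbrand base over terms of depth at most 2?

First count ground terms of depth ≤ 2.
Let N_k count ground terms of depth at most k. Each non-constant term of depth ≤ k is some function symbol applied to depth-≤(k−1) arguments, giving N_k = 2 + N_{k-1} + N_{k-1}^2.
N_0 = 2
N_1 = 2 + 2 + 2^2 = 8
N_2 = 2 + 8 + 8^2 = 74
So |H| = 74.
A ground atom is a predicate applied to a tuple of terms from H, so the count is the sum over predicates of |H|^arity:
  Link: 74^2 = 5476;  Edge: 74^3 = 405224
Total ground atoms: 5476 + 405224 = 410700.

410700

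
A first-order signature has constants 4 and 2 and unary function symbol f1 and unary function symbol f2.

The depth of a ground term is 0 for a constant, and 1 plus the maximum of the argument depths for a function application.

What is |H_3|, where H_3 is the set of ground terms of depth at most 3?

30

Write N_k for the number of ground terms of depth ≤ k. A term of depth ≤ k is either a constant or a function symbol applied to arguments of depth ≤ k−1, so N_k = 2 + N_{k-1} + N_{k-1}.
N_0 = 2
N_1 = 2 + 2 + 2 = 6
N_2 = 2 + 6 + 6 = 14
N_3 = 2 + 14 + 14 = 30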